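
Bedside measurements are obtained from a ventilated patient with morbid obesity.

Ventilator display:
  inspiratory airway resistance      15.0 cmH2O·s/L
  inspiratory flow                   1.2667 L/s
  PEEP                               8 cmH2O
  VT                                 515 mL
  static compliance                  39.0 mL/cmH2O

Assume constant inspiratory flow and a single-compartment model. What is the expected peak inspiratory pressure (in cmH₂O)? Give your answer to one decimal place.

Equation of motion (constant flow): PIP = Vt/C + R·V̇ + PEEP.
PIP = 515/39.0 + 15.0×1.2667 + 8 = 13.205 + 19.001 + 8 = 40.206 cmH2O.

40.2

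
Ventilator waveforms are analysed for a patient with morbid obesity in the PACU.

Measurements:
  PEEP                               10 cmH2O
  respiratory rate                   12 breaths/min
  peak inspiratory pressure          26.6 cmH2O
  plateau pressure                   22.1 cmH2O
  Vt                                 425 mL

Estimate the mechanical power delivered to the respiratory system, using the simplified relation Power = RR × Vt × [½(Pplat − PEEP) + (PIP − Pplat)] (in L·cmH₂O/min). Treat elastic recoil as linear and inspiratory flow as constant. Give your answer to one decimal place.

53.8

Per-breath work = Vt × [½(Pplat−PEEP) + (PIP−Pplat)] = 0.425 × [0.5×12.1 + 4.5] = 0.425 × 10.55 = 4.484 L·cmH2O.
Power = 12 × 4.484 = 53.808 L·cmH2O/min.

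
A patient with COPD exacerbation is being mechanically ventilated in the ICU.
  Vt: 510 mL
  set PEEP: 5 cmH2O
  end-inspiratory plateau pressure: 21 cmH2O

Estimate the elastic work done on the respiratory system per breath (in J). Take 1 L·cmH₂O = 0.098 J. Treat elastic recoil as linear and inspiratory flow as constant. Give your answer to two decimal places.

Elastic work ≈ ½ × (Pplat − PEEP) × Vt = 0.5 × (21 − 5) × 0.510 L = 0.5 × 16.0 × 0.510 = 4.08 L·cmH2O.
× 0.098 J/(L·cmH2O) → 0.3998 J.

0.40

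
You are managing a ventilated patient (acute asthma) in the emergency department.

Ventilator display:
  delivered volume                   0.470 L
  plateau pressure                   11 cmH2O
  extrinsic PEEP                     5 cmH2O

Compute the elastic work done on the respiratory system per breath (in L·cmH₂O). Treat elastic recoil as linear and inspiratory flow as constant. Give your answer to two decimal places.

1.41

Elastic work ≈ ½ × (Pplat − PEEP) × Vt = 0.5 × (11 − 5) × 0.470 L = 0.5 × 6.0 × 0.470 = 1.41 L·cmH2O.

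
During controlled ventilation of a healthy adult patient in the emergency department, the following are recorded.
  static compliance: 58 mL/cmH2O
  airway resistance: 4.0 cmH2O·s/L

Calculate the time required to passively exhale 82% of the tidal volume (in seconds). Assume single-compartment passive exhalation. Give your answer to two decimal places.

τ = R × C = 4.0 × 58 mL/cmH2O = 4.0 × 0.058 L/cmH2O = 0.232 s.
Exhaled fraction f = 1 − e^(−t/τ) → t = −τ·ln(1 − f) = −0.232·ln(0.18) = 0.3978 s.

0.40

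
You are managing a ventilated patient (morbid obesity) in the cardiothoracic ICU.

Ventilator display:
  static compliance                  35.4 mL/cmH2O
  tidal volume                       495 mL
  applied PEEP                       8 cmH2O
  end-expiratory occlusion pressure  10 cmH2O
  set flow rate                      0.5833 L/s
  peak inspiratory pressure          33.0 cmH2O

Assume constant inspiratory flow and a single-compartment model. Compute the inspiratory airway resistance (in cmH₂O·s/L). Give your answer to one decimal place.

Total PEEP = 10 cmH2O (set 8 + intrinsic 2); this is the baseline alveolar pressure.
Equation of motion (constant flow): PIP = Vt/C + R·V̇ + PEEP.
R·V̇ = PIP − Vt/C − PEEP = 33.0 − 495/35.4 − 10 = 33.0 − 13.983 − 10 = 9.017 cmH2O.
R = 9.017 / 0.5833 = 15.459 cmH2O·s/L.

15.5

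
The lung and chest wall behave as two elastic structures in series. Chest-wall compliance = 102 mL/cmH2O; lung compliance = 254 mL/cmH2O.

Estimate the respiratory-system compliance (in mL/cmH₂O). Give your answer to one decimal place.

Lung and chest wall are elastances in series: 1/Crs = 1/CL + 1/Ccw.
1/Crs = 1/254 + 1/102 = 0.01374.
Crs = 72.78 mL/cmH2O.

72.8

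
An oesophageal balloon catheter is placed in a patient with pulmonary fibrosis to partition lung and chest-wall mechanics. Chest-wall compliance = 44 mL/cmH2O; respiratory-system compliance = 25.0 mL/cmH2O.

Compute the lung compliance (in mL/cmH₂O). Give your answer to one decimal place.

1/CL = 1/Crs − 1/Ccw.
1/CL = 1/25.0 − 1/44 = 0.01727.
CL = 57.904 mL/cmH2O.

57.9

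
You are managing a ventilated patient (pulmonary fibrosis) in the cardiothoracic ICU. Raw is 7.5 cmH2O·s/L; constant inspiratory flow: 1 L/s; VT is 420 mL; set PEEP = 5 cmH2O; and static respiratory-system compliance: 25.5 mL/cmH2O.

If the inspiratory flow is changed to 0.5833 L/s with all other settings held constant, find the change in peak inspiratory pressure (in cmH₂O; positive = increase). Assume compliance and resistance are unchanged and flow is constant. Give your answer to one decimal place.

PIP = Vt/C + R·V̇ + PEEP (constant-flow equation of motion).
Only the resistive term changes: ΔPIP = R × ΔV̇ = 7.5 × (0.5833 − 1) = 7.5 × -0.4167 = -3.125 cmH2O.

-3.1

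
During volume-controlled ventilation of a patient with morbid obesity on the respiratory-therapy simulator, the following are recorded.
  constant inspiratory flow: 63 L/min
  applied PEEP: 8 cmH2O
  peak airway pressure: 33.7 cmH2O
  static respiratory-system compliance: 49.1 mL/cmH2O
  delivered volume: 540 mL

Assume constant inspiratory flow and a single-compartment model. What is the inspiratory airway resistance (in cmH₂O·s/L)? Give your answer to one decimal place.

14.0

Flow: 63 L/min ÷ 60 = 1.05 L/s.
Equation of motion (constant flow): PIP = Vt/C + R·V̇ + PEEP.
R·V̇ = PIP − Vt/C − PEEP = 33.7 − 540/49.1 − 8 = 33.7 − 10.998 − 8 = 14.702 cmH2O.
R = 14.702 / 1.05 = 14.002 cmH2O·s/L.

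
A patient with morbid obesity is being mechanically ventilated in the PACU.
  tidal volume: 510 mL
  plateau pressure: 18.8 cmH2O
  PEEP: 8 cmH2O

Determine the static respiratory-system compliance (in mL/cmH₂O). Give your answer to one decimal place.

47.2

Cstat = Vt / (Pplat − PEEP) = 510 / (18.8 − 8) = 510 / 10.8 = 47.222 mL/cmH2O.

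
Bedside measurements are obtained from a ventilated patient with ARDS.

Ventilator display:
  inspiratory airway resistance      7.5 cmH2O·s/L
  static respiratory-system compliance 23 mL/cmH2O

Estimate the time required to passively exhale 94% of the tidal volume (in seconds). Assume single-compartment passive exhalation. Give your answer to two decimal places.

τ = R × C = 7.5 × 23 mL/cmH2O = 7.5 × 0.023 L/cmH2O = 0.1725 s.
Exhaled fraction f = 1 − e^(−t/τ) → t = −τ·ln(1 − f) = −0.1725·ln(0.06) = 0.4853 s.

0.49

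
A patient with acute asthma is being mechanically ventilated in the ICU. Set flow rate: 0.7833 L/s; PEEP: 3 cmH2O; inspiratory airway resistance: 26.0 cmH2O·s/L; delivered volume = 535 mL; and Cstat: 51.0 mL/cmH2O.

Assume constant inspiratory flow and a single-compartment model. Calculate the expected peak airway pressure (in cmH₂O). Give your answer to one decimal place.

33.9

Equation of motion (constant flow): PIP = Vt/C + R·V̇ + PEEP.
PIP = 535/51.0 + 26.0×0.7833 + 3 = 10.49 + 20.366 + 3 = 33.856 cmH2O.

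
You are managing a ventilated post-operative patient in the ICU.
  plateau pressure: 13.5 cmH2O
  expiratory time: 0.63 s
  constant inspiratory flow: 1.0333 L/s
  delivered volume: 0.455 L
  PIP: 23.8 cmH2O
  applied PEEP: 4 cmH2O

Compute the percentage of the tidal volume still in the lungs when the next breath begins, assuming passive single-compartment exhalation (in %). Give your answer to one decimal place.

26.7

R = (PIP − Pplat)/V̇ = (23.8 − 13.5) / 1.0333 = 10.3/1.0333 = 9.968 cmH2O·s/L.
C = Vt/(Pplat − PEEP) = 455.0 / (13.5 − 4) = 455.0/9.5 = 47.895 mL/cmH2O.
τ = R × C = 9.968 × 0.0479 L/cmH2O = 0.4775 s.
Fraction remaining at end-expiration = e^(−Te/τ) = e^(−0.63/0.4775) = 0.2673 → 26.73%.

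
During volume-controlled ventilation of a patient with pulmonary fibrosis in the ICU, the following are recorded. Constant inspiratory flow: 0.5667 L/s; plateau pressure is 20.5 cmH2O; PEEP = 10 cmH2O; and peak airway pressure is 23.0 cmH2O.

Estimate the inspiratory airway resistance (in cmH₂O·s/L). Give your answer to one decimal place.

Raw = (PIP − Pplat) / flow = (23.0 − 20.5) / 0.5667 = 2.5 / 0.5667 = 4.412 cmH2O·s/L.

4.4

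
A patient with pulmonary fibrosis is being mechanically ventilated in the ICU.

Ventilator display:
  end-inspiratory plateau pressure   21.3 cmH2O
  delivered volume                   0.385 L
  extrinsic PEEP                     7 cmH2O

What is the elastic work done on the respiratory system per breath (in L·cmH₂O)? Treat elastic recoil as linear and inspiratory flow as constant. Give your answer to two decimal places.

Elastic work ≈ ½ × (Pplat − PEEP) × Vt = 0.5 × (21.3 − 7) × 0.385 L = 0.5 × 14.3 × 0.385 = 2.753 L·cmH2O.

2.75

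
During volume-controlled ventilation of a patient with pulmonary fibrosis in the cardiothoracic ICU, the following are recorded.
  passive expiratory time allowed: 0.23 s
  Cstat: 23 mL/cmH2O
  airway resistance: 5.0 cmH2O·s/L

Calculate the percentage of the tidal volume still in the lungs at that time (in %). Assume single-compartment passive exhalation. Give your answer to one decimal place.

13.5

τ = R × C = 5.0 × 23 mL/cmH2O = 5.0 × 0.023 L/cmH2O = 0.115 s.
Passive exhalation: V(t)/V₀ = e^(−t/τ) = e^(−0.23/0.115) = 0.1353.
Fraction remaining = 0.1353 → 13.53%.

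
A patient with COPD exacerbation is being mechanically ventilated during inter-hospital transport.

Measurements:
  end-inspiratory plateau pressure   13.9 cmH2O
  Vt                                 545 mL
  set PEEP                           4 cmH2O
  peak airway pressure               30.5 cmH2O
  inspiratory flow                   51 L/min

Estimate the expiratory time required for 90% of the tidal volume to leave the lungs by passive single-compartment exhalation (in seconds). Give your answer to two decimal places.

2.48

Flow: 51 L/min ÷ 60 = 0.85 L/s.
R = (PIP − Pplat)/V̇ = (30.5 − 13.9) / 0.85 = 16.6/0.85 = 19.529 cmH2O·s/L.
C = Vt/(Pplat − PEEP) = 545.0 / (13.9 − 4) = 545.0/9.9 = 55.051 mL/cmH2O.
τ = R × C = 19.529 × 0.05505 L/cmH2O = 1.075 s.
t = −τ·ln(1 − 0.90) = −1.075·ln(0.1) = 2.475 s.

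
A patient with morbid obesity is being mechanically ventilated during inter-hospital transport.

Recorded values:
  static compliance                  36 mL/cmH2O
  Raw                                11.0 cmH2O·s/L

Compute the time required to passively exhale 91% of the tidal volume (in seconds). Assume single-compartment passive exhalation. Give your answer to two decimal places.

τ = R × C = 11.0 × 36 mL/cmH2O = 11.0 × 0.036 L/cmH2O = 0.396 s.
Exhaled fraction f = 1 − e^(−t/τ) → t = −τ·ln(1 − f) = −0.396·ln(0.09) = 0.9535 s.

0.95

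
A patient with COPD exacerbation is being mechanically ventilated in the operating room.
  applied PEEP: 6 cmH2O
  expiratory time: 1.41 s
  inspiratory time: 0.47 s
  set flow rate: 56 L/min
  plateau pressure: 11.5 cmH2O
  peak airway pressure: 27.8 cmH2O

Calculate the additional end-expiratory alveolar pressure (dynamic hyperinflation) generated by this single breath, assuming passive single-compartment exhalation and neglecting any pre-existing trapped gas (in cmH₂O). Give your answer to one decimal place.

2.0

Flow: 56 L/min ÷ 60 = 0.9333 L/s.
Vt = flow × Ti = 0.9333 L/s × 0.47 s × 1000 mL/L = 438.65 mL.
R = (PIP − Pplat)/V̇ = (27.8 − 11.5) / 0.9333 = 16.3/0.9333 = 17.465 cmH2O·s/L.
C = Vt/(Pplat − PEEP) = 438.65 / (11.5 − 6) = 438.65/5.5 = 79.755 mL/cmH2O.
τ = R × C = 17.465 × 0.07976 L/cmH2O = 1.393 s.
Fraction remaining = e^(−Te/τ) = e^(−1.41/1.393) = 0.3634; trapped volume = 438.65 × 0.3634 = 159.41 mL.
Additional alveolar pressure from trapping ≈ V_trapped / C = 159.41 / 79.755 = 1.999 cmH2O.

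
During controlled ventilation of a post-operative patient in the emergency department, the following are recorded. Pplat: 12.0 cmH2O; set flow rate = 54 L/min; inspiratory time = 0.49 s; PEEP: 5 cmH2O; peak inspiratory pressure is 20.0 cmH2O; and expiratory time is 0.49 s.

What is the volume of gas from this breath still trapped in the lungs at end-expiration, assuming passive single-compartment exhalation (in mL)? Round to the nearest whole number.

Flow: 54 L/min ÷ 60 = 0.9 L/s.
Vt = flow × Ti = 0.9 L/s × 0.49 s × 1000 mL/L = 441.0 mL.
R = (PIP − Pplat)/V̇ = (20.0 − 12.0) / 0.9 = 8.0/0.9 = 8.889 cmH2O·s/L.
C = Vt/(Pplat − PEEP) = 441.0 / (12.0 − 5) = 441.0/7.0 = 63.0 mL/cmH2O.
τ = R × C = 8.889 × 0.063 L/cmH2O = 0.56 s.
Fraction remaining = e^(−Te/τ) = e^(−0.49/0.56) = 0.4169.
Trapped volume = 441.0 × 0.4169 = 183.85 mL.

184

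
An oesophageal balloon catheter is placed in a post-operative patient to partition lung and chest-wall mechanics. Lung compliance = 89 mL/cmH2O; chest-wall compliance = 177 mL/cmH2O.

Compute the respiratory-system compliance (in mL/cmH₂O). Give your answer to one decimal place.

59.2

Lung and chest wall are elastances in series: 1/Crs = 1/CL + 1/Ccw.
1/Crs = 1/89 + 1/177 = 0.01689.
Crs = 59.207 mL/cmH2O.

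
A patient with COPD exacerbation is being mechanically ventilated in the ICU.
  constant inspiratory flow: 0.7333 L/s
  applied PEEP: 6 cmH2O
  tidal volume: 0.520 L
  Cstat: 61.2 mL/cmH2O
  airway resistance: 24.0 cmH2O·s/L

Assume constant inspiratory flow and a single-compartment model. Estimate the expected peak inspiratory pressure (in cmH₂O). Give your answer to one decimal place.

Equation of motion (constant flow): PIP = Vt/C + R·V̇ + PEEP.
PIP = 520/61.2 + 24.0×0.7333 + 6 = 8.497 + 17.599 + 6 = 32.096 cmH2O.

32.1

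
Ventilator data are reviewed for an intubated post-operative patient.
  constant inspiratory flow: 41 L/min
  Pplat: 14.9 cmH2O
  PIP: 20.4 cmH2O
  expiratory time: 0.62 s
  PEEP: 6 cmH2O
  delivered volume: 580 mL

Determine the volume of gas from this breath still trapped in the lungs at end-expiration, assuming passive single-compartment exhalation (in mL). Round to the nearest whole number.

178

Flow: 41 L/min ÷ 60 = 0.6833 L/s.
R = (PIP − Pplat)/V̇ = (20.4 − 14.9) / 0.6833 = 5.5/0.6833 = 8.049 cmH2O·s/L.
C = Vt/(Pplat − PEEP) = 580.0 / (14.9 − 6) = 580.0/8.9 = 65.169 mL/cmH2O.
τ = R × C = 8.049 × 0.06517 L/cmH2O = 0.5246 s.
Fraction remaining = e^(−Te/τ) = e^(−0.62/0.5246) = 0.3067.
Trapped volume = 580.0 × 0.3067 = 177.89 mL.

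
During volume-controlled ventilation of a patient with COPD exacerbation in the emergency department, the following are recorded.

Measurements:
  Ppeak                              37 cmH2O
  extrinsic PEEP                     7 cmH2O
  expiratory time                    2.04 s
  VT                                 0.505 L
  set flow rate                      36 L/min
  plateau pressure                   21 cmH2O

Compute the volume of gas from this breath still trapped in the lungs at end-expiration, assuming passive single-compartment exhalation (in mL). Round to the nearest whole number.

Flow: 36 L/min ÷ 60 = 0.6 L/s.
R = (PIP − Pplat)/V̇ = (37 − 21) / 0.6 = 16.0/0.6 = 26.667 cmH2O·s/L.
C = Vt/(Pplat − PEEP) = 505.0 / (21 − 7) = 505.0/14.0 = 36.071 mL/cmH2O.
τ = R × C = 26.667 × 0.03607 L/cmH2O = 0.9619 s.
Fraction remaining = e^(−Te/τ) = e^(−2.04/0.9619) = 0.1199.
Trapped volume = 505.0 × 0.1199 = 60.55 mL.

61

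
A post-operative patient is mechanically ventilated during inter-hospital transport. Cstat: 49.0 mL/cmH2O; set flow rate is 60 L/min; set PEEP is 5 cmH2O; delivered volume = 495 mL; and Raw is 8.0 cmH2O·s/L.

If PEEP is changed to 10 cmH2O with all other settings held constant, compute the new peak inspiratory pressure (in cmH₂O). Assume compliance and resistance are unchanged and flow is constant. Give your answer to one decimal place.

Flow: 60 L/min ÷ 60 = 1 L/s.
PIP = Vt/C + R·V̇ + PEEP (constant-flow equation of motion).
Only the baseline term changes: ΔPIP = ΔPEEP = 10 − 5 = 5.0 cmH2O.
Original PIP = 495/49.0 + 8.0×1 + 5 = 23.102 cmH2O; new PIP = 23.102 + (5.0) = 28.102 cmH2O.

28.1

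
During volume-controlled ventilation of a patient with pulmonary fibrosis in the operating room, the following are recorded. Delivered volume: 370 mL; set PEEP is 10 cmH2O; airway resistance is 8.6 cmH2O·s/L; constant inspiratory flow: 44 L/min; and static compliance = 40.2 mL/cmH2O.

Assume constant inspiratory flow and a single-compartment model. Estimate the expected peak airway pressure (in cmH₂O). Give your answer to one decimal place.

25.5

Flow: 44 L/min ÷ 60 = 0.7333 L/s.
Equation of motion (constant flow): PIP = Vt/C + R·V̇ + PEEP.
PIP = 370/40.2 + 8.6×0.7333 + 10 = 9.204 + 6.306 + 10 = 25.51 cmH2O.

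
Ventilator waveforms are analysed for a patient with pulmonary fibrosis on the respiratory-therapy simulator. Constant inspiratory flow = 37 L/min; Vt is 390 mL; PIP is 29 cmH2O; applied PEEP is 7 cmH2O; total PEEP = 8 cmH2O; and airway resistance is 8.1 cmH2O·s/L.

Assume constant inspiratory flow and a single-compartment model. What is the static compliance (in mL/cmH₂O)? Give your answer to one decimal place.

Flow: 37 L/min ÷ 60 = 0.6167 L/s.
Total PEEP = 8 cmH2O (set 7 + intrinsic 1); this is the baseline alveolar pressure.
Equation of motion (constant flow): PIP = Vt/C + R·V̇ + PEEP.
Vt/C = PIP − R·V̇ − PEEP = 29 − 8.1×0.6167 − 8 = 29 − 4.995 − 8 = 16.005 cmH2O.
C = Vt / 16.005 = 390 / 16.005 = 24.367 mL/cmH2O.

24.4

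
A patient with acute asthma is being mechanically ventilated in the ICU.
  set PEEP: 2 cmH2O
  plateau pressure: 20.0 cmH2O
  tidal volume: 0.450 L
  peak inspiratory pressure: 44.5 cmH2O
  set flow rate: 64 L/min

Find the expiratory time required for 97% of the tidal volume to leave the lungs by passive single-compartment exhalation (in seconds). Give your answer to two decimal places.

2.01

Flow: 64 L/min ÷ 60 = 1.0667 L/s.
R = (PIP − Pplat)/V̇ = (44.5 − 20.0) / 1.0667 = 24.5/1.0667 = 22.968 cmH2O·s/L.
C = Vt/(Pplat − PEEP) = 450.0 / (20.0 − 2) = 450.0/18.0 = 25.0 mL/cmH2O.
τ = R × C = 22.968 × 0.025 L/cmH2O = 0.5742 s.
t = −τ·ln(1 − 0.97) = −0.5742·ln(0.03) = 2.013 s.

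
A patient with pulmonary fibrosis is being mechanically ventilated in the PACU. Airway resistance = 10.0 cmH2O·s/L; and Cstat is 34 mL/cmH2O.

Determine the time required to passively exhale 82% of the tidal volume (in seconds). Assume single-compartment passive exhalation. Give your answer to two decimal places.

0.58

τ = R × C = 10.0 × 34 mL/cmH2O = 10.0 × 0.034 L/cmH2O = 0.34 s.
Exhaled fraction f = 1 − e^(−t/τ) → t = −τ·ln(1 − f) = −0.34·ln(0.18) = 0.583 s.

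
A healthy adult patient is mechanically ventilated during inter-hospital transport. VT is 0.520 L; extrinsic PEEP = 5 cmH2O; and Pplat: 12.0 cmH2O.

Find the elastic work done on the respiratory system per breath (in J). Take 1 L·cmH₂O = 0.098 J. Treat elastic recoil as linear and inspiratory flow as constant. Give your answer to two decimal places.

0.18

Elastic work ≈ ½ × (Pplat − PEEP) × Vt = 0.5 × (12.0 − 5) × 0.520 L = 0.5 × 7.0 × 0.520 = 1.82 L·cmH2O.
× 0.098 J/(L·cmH2O) → 0.1784 J.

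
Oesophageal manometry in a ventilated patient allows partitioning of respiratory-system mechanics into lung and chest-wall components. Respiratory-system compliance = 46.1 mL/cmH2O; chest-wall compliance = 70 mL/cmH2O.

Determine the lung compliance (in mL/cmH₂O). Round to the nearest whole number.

135

1/CL = 1/Crs − 1/Ccw.
1/CL = 1/46.1 − 1/70 = 0.007406.
CL = 135.03 mL/cmH2O.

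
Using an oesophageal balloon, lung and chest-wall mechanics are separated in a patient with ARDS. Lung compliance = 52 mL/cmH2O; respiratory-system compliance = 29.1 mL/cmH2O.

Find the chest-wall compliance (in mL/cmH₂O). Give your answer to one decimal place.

1/Ccw = 1/Crs − 1/CL.
1/Ccw = 1/29.1 − 1/52 = 0.01513.
Ccw = 66.094 mL/cmH2O.

66.1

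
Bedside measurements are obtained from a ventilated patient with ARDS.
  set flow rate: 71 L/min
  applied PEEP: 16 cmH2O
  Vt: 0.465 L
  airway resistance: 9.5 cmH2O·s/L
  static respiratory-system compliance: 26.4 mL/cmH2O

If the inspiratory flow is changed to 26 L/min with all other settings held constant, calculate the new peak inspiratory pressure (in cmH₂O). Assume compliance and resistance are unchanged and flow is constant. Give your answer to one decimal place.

Flow: 71 L/min ÷ 60 = 1.1833 L/s.
New flow: 26 L/min ÷ 60 = 0.4333 L/s.
PIP = Vt/C + R·V̇ + PEEP (constant-flow equation of motion).
Only the resistive term changes: ΔPIP = R × ΔV̇ = 9.5 × (0.4333 − 1.1833) = 9.5 × -0.75 = -7.125 cmH2O.
Original PIP = 465/26.4 + 9.5×1.1833 + 16 = 44.855 cmH2O; new PIP = 44.855 + (-7.125) = 37.73 cmH2O.

37.7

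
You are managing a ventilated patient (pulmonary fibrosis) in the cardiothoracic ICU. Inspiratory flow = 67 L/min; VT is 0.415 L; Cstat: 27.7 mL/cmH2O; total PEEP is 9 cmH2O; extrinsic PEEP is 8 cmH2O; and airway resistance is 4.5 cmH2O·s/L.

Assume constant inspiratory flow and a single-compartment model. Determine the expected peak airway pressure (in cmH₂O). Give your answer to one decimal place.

29.0

Flow: 67 L/min ÷ 60 = 1.1167 L/s.
Total PEEP = 9 cmH2O (set 8 + intrinsic 1); this is the baseline alveolar pressure.
Equation of motion (constant flow): PIP = Vt/C + R·V̇ + PEEP.
PIP = 415/27.7 + 4.5×1.1167 + 9 = 14.982 + 5.025 + 9 = 29.007 cmH2O.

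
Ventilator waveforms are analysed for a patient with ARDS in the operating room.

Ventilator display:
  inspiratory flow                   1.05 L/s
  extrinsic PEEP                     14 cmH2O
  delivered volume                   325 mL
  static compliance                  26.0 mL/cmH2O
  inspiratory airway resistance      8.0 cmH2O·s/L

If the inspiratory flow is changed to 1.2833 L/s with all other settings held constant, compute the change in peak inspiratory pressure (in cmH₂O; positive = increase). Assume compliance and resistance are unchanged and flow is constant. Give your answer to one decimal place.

1.9

PIP = Vt/C + R·V̇ + PEEP (constant-flow equation of motion).
Only the resistive term changes: ΔPIP = R × ΔV̇ = 8.0 × (1.2833 − 1.05) = 8.0 × 0.2333 = 1.866 cmH2O.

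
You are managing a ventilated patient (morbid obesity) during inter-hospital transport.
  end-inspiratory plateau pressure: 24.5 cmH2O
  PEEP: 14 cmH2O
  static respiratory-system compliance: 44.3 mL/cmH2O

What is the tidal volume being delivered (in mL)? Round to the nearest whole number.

Vt = Cstat × (Pplat − PEEP) = 44.3 × (24.5 − 14) = 44.3 × 10.5 = 465.15 mL.

465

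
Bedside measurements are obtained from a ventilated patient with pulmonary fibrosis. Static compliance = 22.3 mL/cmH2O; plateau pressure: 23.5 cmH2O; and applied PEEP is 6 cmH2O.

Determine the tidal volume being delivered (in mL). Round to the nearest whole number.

390

Vt = Cstat × (Pplat − PEEP) = 22.3 × (23.5 − 6) = 22.3 × 17.5 = 390.25 mL.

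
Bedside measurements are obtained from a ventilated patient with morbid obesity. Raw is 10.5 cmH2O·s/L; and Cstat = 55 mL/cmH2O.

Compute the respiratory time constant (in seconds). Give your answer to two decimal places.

0.58

τ = R × C = 10.5 × 55 mL/cmH2O = 10.5 × 0.055 L/cmH2O = 0.5775 s.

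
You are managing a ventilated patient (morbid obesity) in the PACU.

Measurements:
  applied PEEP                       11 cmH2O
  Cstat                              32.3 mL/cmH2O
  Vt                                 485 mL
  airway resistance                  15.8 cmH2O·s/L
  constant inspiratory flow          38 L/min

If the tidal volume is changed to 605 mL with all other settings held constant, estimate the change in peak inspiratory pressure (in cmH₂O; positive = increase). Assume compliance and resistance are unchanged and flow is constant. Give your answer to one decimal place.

3.7

PIP = Vt/C + R·V̇ + PEEP (constant-flow equation of motion).
Only the elastic term changes: ΔPIP = ΔVt / C = (605 − 485) / 32.3 = 3.715 cmH2O.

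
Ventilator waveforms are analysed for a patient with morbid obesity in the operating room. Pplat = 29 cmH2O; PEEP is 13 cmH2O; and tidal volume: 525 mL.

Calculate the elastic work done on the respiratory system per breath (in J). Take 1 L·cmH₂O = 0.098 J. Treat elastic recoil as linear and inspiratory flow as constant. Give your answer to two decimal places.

0.41

Elastic work ≈ ½ × (Pplat − PEEP) × Vt = 0.5 × (29 − 13) × 0.525 L = 0.5 × 16.0 × 0.525 = 4.2 L·cmH2O.
× 0.098 J/(L·cmH2O) → 0.4116 J.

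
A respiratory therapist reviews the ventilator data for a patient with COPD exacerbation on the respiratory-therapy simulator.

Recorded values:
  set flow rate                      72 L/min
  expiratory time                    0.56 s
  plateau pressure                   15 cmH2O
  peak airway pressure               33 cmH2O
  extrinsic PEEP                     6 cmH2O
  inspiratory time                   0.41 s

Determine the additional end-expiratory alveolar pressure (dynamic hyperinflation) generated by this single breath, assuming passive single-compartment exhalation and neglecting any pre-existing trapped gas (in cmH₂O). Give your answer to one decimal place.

4.5

Flow: 72 L/min ÷ 60 = 1.2 L/s.
Vt = flow × Ti = 1.2 L/s × 0.41 s × 1000 mL/L = 492.0 mL.
R = (PIP − Pplat)/V̇ = (33 − 15) / 1.2 = 18.0/1.2 = 15.0 cmH2O·s/L.
C = Vt/(Pplat − PEEP) = 492.0 / (15 − 6) = 492.0/9.0 = 54.667 mL/cmH2O.
τ = R × C = 15.0 × 0.05467 L/cmH2O = 0.8201 s.
Fraction remaining = e^(−Te/τ) = e^(−0.56/0.8201) = 0.5052; trapped volume = 492.0 × 0.5052 = 248.56 mL.
Additional alveolar pressure from trapping ≈ V_trapped / C = 248.56 / 54.667 = 4.547 cmH2O.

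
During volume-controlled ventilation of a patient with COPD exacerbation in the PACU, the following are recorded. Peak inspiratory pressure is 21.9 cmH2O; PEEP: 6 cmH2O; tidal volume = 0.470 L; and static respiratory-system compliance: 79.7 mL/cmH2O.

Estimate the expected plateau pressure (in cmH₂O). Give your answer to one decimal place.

11.9

Pplat = PEEP + Vt / Cstat = 6 + 470 / 79.7 = 6 + 5.897 = 11.897 cmH2O.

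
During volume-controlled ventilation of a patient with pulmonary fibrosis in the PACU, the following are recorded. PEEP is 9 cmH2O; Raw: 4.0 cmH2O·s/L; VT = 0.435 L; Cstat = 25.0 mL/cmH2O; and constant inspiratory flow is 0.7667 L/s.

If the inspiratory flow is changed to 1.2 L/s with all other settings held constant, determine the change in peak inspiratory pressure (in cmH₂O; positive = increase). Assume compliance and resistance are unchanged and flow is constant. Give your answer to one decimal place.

1.7

PIP = Vt/C + R·V̇ + PEEP (constant-flow equation of motion).
Only the resistive term changes: ΔPIP = R × ΔV̇ = 4.0 × (1.2 − 0.7667) = 4.0 × 0.4333 = 1.733 cmH2O.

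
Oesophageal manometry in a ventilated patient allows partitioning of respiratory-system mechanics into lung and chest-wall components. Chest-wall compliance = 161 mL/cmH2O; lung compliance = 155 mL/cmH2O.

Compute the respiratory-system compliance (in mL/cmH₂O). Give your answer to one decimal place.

Lung and chest wall are elastances in series: 1/Crs = 1/CL + 1/Ccw.
1/Crs = 1/155 + 1/161 = 0.01266.
Crs = 78.989 mL/cmH2O.

79.0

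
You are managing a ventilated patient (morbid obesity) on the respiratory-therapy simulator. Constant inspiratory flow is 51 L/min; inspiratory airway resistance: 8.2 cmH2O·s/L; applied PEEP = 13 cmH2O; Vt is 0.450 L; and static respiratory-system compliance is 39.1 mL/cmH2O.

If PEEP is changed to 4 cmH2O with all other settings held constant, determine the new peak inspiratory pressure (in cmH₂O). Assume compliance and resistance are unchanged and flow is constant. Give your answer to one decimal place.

22.5

Flow: 51 L/min ÷ 60 = 0.85 L/s.
PIP = Vt/C + R·V̇ + PEEP (constant-flow equation of motion).
Only the baseline term changes: ΔPIP = ΔPEEP = 4 − 13 = -9.0 cmH2O.
Original PIP = 450/39.1 + 8.2×0.85 + 13 = 31.479 cmH2O; new PIP = 31.479 + (-9.0) = 22.479 cmH2O.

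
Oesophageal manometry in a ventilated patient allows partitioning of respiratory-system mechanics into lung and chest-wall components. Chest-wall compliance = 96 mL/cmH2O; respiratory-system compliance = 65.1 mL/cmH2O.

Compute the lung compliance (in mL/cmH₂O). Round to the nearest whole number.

202

1/CL = 1/Crs − 1/Ccw.
1/CL = 1/65.1 − 1/96 = 0.004944.
CL = 202.27 mL/cmH2O.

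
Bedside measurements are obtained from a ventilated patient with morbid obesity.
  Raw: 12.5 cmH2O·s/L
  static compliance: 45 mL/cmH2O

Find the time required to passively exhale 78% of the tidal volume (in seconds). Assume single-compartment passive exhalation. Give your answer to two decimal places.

0.85

τ = R × C = 12.5 × 45 mL/cmH2O = 12.5 × 0.045 L/cmH2O = 0.5625 s.
Exhaled fraction f = 1 − e^(−t/τ) → t = −τ·ln(1 − f) = −0.5625·ln(0.22) = 0.8517 s.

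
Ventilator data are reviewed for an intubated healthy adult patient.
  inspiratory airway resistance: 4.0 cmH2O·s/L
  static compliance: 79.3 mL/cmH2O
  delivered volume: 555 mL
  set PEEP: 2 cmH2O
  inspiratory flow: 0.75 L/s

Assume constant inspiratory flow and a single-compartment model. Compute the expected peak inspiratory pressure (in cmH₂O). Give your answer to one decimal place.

12.0

Equation of motion (constant flow): PIP = Vt/C + R·V̇ + PEEP.
PIP = 555/79.3 + 4.0×0.75 + 2 = 6.999 + 3.0 + 2 = 11.999 cmH2O.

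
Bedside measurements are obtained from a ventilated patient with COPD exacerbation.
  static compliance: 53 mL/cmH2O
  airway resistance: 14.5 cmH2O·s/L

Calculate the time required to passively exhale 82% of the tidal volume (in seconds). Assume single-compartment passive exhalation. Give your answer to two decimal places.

1.32

τ = R × C = 14.5 × 53 mL/cmH2O = 14.5 × 0.053 L/cmH2O = 0.7685 s.
Exhaled fraction f = 1 − e^(−t/τ) → t = −τ·ln(1 − f) = −0.7685·ln(0.18) = 1.318 s.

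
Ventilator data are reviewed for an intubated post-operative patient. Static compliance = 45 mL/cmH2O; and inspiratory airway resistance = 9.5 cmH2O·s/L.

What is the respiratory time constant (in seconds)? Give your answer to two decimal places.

0.43

τ = R × C = 9.5 × 45 mL/cmH2O = 9.5 × 0.045 L/cmH2O = 0.4275 s.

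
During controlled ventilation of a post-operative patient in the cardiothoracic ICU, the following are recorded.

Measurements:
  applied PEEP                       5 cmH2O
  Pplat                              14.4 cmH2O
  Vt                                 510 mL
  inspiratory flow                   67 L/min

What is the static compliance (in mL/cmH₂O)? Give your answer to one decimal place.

Cstat = Vt / (Pplat − PEEP) = 510 / (14.4 − 5) = 510 / 9.4 = 54.255 mL/cmH2O.

54.3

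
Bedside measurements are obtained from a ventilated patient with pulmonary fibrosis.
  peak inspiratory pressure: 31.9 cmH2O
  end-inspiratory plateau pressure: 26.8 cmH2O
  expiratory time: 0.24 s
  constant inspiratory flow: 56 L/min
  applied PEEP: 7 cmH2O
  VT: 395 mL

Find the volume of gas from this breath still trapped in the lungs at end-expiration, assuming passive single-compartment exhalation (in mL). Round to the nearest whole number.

Flow: 56 L/min ÷ 60 = 0.9333 L/s.
R = (PIP − Pplat)/V̇ = (31.9 − 26.8) / 0.9333 = 5.1/0.9333 = 5.464 cmH2O·s/L.
C = Vt/(Pplat − PEEP) = 395.0 / (26.8 − 7) = 395.0/19.8 = 19.949 mL/cmH2O.
τ = R × C = 5.464 × 0.01995 L/cmH2O = 0.109 s.
Fraction remaining = e^(−Te/τ) = e^(−0.24/0.109) = 0.1106.
Trapped volume = 395.0 × 0.1106 = 43.687 mL.

44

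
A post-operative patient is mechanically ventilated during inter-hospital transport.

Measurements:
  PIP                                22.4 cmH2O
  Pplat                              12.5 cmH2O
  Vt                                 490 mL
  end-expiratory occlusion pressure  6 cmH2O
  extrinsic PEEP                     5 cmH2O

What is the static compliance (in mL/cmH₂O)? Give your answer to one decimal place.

End-expiratory occlusion gives total PEEP = 6 cmH2O (intrinsic PEEP = 6 − 5 = 1). Use total PEEP for the elastic gradient.
Cstat = Vt / (Pplat − PEEPtotal) = 490 / (12.5 − 6) = 490 / 6.5 = 75.385 mL/cmH2O.

75.4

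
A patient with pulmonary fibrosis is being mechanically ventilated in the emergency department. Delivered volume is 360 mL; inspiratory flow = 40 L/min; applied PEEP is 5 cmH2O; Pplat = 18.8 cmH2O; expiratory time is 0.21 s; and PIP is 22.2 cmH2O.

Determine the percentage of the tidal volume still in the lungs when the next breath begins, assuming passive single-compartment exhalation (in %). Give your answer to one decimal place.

Flow: 40 L/min ÷ 60 = 0.6667 L/s.
R = (PIP − Pplat)/V̇ = (22.2 − 18.8) / 0.6667 = 3.4/0.6667 = 5.1 cmH2O·s/L.
C = Vt/(Pplat − PEEP) = 360.0 / (18.8 − 5) = 360.0/13.8 = 26.087 mL/cmH2O.
τ = R × C = 5.1 × 0.02609 L/cmH2O = 0.1331 s.
Fraction remaining at end-expiration = e^(−Te/τ) = e^(−0.21/0.1331) = 0.2064 → 20.64%.

20.6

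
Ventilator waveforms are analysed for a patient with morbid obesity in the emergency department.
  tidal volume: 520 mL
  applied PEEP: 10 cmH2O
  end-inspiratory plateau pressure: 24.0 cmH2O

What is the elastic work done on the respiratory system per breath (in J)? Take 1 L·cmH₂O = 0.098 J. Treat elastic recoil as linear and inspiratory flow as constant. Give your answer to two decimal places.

0.36

Elastic work ≈ ½ × (Pplat − PEEP) × Vt = 0.5 × (24.0 − 10) × 0.520 L = 0.5 × 14.0 × 0.520 = 3.64 L·cmH2O.
× 0.098 J/(L·cmH2O) → 0.3567 J.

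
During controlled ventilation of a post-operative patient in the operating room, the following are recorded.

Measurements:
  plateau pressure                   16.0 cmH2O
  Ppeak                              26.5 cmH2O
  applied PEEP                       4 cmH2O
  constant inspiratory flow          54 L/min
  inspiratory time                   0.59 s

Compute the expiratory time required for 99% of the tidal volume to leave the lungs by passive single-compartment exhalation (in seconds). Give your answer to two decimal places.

Flow: 54 L/min ÷ 60 = 0.9 L/s.
Vt = flow × Ti = 0.9 L/s × 0.59 s × 1000 mL/L = 531.0 mL.
R = (PIP − Pplat)/V̇ = (26.5 − 16.0) / 0.9 = 10.5/0.9 = 11.667 cmH2O·s/L.
C = Vt/(Pplat − PEEP) = 531.0 / (16.0 − 4) = 531.0/12.0 = 44.25 mL/cmH2O.
τ = R × C = 11.667 × 0.04425 L/cmH2O = 0.5163 s.
t = −τ·ln(1 − 0.99) = −0.5163·ln(0.01) = 2.378 s.

2.38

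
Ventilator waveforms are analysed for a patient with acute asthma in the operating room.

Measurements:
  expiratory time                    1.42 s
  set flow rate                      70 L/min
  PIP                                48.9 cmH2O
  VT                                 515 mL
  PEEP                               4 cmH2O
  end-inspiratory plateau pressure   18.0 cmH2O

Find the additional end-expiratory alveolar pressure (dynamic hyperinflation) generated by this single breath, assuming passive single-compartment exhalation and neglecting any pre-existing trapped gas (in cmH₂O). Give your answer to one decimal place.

3.3

Flow: 70 L/min ÷ 60 = 1.1667 L/s.
R = (PIP − Pplat)/V̇ = (48.9 − 18.0) / 1.1667 = 30.9/1.1667 = 26.485 cmH2O·s/L.
C = Vt/(Pplat − PEEP) = 515.0 / (18.0 − 4) = 515.0/14.0 = 36.786 mL/cmH2O.
τ = R × C = 26.485 × 0.03679 L/cmH2O = 0.9744 s.
Fraction remaining = e^(−Te/τ) = e^(−1.42/0.9744) = 0.2329; trapped volume = 515.0 × 0.2329 = 119.94 mL.
Additional alveolar pressure from trapping ≈ V_trapped / C = 119.94 / 36.786 = 3.26 cmH2O.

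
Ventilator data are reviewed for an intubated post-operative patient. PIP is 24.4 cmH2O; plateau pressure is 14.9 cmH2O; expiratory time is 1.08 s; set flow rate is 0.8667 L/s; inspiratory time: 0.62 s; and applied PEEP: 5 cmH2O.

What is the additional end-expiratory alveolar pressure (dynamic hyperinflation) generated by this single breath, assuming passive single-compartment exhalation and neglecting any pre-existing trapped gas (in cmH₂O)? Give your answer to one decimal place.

1.6

Vt = flow × Ti = 0.8667 L/s × 0.62 s × 1000 mL/L = 537.35 mL.
R = (PIP − Pplat)/V̇ = (24.4 − 14.9) / 0.8667 = 9.5/0.8667 = 10.961 cmH2O·s/L.
C = Vt/(Pplat − PEEP) = 537.35 / (14.9 − 5) = 537.35/9.9 = 54.278 mL/cmH2O.
τ = R × C = 10.961 × 0.05428 L/cmH2O = 0.595 s.
Fraction remaining = e^(−Te/τ) = e^(−1.08/0.595) = 0.1628; trapped volume = 537.35 × 0.1628 = 87.481 mL.
Additional alveolar pressure from trapping ≈ V_trapped / C = 87.481 / 54.278 = 1.612 cmH2O.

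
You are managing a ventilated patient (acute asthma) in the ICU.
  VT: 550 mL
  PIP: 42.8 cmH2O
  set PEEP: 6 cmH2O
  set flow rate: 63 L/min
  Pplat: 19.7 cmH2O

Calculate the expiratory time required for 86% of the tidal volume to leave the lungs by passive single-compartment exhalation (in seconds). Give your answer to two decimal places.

Flow: 63 L/min ÷ 60 = 1.05 L/s.
R = (PIP − Pplat)/V̇ = (42.8 − 19.7) / 1.05 = 23.1/1.05 = 22.0 cmH2O·s/L.
C = Vt/(Pplat − PEEP) = 550.0 / (19.7 − 6) = 550.0/13.7 = 40.146 mL/cmH2O.
τ = R × C = 22.0 × 0.04015 L/cmH2O = 0.8833 s.
t = −τ·ln(1 − 0.86) = −0.8833·ln(0.14) = 1.737 s.

1.74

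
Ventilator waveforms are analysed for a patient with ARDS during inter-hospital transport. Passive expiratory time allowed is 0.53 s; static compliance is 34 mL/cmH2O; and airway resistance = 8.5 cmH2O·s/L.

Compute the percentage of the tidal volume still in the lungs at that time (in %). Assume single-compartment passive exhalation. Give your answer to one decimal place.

τ = R × C = 8.5 × 34 mL/cmH2O = 8.5 × 0.034 L/cmH2O = 0.289 s.
Passive exhalation: V(t)/V₀ = e^(−t/τ) = e^(−0.53/0.289) = 0.1598.
Fraction remaining = 0.1598 → 15.98%.

16.0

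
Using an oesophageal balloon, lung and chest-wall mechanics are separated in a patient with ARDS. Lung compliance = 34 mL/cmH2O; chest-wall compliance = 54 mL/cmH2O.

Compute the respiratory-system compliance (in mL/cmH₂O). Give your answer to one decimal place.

20.9

Lung and chest wall are elastances in series: 1/Crs = 1/CL + 1/Ccw.
1/Crs = 1/34 + 1/54 = 0.04793.
Crs = 20.864 mL/cmH2O.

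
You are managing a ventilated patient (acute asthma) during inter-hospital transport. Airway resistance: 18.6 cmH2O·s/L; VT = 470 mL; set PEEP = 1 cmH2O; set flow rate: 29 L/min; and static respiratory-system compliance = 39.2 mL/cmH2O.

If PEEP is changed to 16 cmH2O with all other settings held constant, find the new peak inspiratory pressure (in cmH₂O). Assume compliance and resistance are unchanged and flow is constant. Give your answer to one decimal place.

Flow: 29 L/min ÷ 60 = 0.4833 L/s.
PIP = Vt/C + R·V̇ + PEEP (constant-flow equation of motion).
Only the baseline term changes: ΔPIP = ΔPEEP = 16 − 1 = 15.0 cmH2O.
Original PIP = 470/39.2 + 18.6×0.4833 + 1 = 21.979 cmH2O; new PIP = 21.979 + (15.0) = 36.979 cmH2O.

37.0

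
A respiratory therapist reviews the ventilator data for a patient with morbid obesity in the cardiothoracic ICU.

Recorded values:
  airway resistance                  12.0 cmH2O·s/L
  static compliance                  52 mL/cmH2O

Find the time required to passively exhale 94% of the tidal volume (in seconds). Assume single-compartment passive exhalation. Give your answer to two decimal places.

1.76

τ = R × C = 12.0 × 52 mL/cmH2O = 12.0 × 0.052 L/cmH2O = 0.624 s.
Exhaled fraction f = 1 − e^(−t/τ) → t = −τ·ln(1 − f) = −0.624·ln(0.06) = 1.756 s.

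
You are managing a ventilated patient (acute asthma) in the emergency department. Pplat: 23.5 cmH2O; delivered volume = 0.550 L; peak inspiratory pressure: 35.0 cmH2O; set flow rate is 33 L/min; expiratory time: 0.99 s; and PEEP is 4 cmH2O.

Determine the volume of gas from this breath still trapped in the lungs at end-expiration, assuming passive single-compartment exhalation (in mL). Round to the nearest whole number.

103

Flow: 33 L/min ÷ 60 = 0.55 L/s.
R = (PIP − Pplat)/V̇ = (35.0 − 23.5) / 0.55 = 11.5/0.55 = 20.909 cmH2O·s/L.
C = Vt/(Pplat − PEEP) = 550.0 / (23.5 − 4) = 550.0/19.5 = 28.205 mL/cmH2O.
τ = R × C = 20.909 × 0.02821 L/cmH2O = 0.5898 s.
Fraction remaining = e^(−Te/τ) = e^(−0.99/0.5898) = 0.1866.
Trapped volume = 550.0 × 0.1866 = 102.63 mL.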